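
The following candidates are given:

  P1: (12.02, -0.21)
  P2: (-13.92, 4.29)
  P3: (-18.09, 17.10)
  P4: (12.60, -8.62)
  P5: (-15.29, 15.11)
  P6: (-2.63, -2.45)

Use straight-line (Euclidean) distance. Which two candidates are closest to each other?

P3 and P5

Pairwise distances:
P3–P5: 3.44
P1–P4: 8.43
P2–P5: 10.91
P2–P6: 13.15
P2–P3: 13.47
P1–P6: 14.82
P4–P6: 16.43
P5–P6: 21.65
P3–P6: 24.92
P1–P2: 26.33
P2–P4: 29.50
P1–P5: 31.31
P1–P3: 34.73
P4–P5: 36.62
P3–P4: 40.04
Closest pair: P3–P5 at 3.44.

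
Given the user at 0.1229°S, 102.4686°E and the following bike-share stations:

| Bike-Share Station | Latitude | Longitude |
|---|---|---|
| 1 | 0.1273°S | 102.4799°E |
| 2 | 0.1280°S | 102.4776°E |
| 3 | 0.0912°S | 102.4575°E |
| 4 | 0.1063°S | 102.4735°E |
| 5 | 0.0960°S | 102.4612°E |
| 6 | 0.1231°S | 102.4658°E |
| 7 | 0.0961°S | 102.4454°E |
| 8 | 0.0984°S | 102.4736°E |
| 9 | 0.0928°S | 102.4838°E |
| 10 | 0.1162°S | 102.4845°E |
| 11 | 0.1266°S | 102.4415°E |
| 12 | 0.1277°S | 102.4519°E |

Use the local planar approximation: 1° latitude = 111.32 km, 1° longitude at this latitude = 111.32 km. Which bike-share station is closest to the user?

6

Distances from 0.1229°S, 102.4686°E:
1: √((-0.0044·111.32)² + (0.0113·111.32)²) = √(0.239912 + 1.582353) = 1.3499 km
2: √((-0.0051·111.32)² + (0.0090·111.32)²) = √(0.322320 + 1.003764) = 1.1516 km
3: √((0.0317·111.32)² + (-0.0111·111.32)²) = √(12.452740 + 1.526836) = 3.7389 km
4: √((0.0166·111.32)² + (0.0049·111.32)²) = √(3.414779 + 0.297535) = 1.9267 km
5: √((0.0269·111.32)² + (-0.0074·111.32)²) = √(8.967078 + 0.678594) = 3.1057 km
6: √((-0.0002·111.32)² + (-0.0028·111.32)²) = √(0.000496 + 0.097154) = 0.3125 km
7: √((0.0268·111.32)² + (-0.0232·111.32)²) = √(8.900532 + 6.669947) = 3.9459 km
8: √((0.0245·111.32)² + (0.0050·111.32)²) = √(7.438383 + 0.309804) = 2.7836 km
9: √((0.0301·111.32)² + (0.0152·111.32)²) = √(11.227405 + 2.863081) = 3.7537 km
10: √((0.0067·111.32)² + (0.0159·111.32)²) = √(0.556283 + 3.132858) = 1.9207 km
11: √((-0.0037·111.32)² + (-0.0271·111.32)²) = √(0.169648 + 9.100913) = 3.0448 km
12: √((-0.0048·111.32)² + (-0.0167·111.32)²) = √(0.285515 + 3.456045) = 1.9343 km
Minimum: 6 at 0.3125 km.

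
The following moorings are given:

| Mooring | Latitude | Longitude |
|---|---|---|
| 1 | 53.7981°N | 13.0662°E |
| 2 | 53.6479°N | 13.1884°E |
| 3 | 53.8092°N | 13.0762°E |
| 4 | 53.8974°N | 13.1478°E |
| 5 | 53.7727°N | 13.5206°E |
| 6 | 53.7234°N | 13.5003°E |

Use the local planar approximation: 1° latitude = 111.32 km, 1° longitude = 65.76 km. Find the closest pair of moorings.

Pairwise distances:
1–2: √((-0.1502·111.32)² + (0.1222·65.76)²) = √(279.567228 + 64.575239) = 18.5511 km
1–3: √((0.0111·111.32)² + (0.0100·65.76)²) = √(1.526836 + 0.432438) = 1.3997 km
1–4: √((0.0993·111.32)² + (0.0816·65.76)²) = √(122.192596 + 28.794128) = 12.2877 km
1–5: √((-0.0254·111.32)² + (0.4544·65.76)²) = √(7.994915 + 892.894719) = 30.0148 km
1–6: √((-0.0747·111.32)² + (0.4341·65.76)²) = √(69.149270 + 814.897866) = 29.7329 km
2–3: √((0.1613·111.32)² + (-0.1122·65.76)²) = √(322.414919 + 54.438898) = 19.4127 km
2–4: √((0.2495·111.32)² + (-0.0406·65.76)²) = √(771.413962 + 7.128131) = 27.9024 km
2–5: √((0.1248·111.32)² + (0.3322·65.76)²) = √(193.008114 + 477.224647) = 25.8889 km
2–6: √((0.0755·111.32)² + (0.3119·65.76)²) = √(70.638310 + 420.682415) = 22.1658 km
3–4: √((0.0882·111.32)² + (0.0716·65.76)²) = √(96.401450 + 22.169181) = 10.8890 km
3–5: √((-0.0365·111.32)² + (0.4444·65.76)²) = √(16.509432 + 854.027213) = 29.5049 km
3–6: √((-0.0858·111.32)² + (0.4241·65.76)²) = √(91.226491 + 777.786058) = 29.4790 km
4–5: √((-0.1247·111.32)² + (0.3728·65.76)²) = √(192.698930 + 601.001307) = 28.1727 km
4–6: √((-0.1740·111.32)² + (0.3525·65.76)²) = √(375.184503 + 537.330944) = 30.2079 km
5–6: √((-0.0493·111.32)² + (-0.0203·65.76)²) = √(30.118978 + 1.782033) = 5.6481 km
Closest pair: 1–3 at 1.3997 km.

1 and 3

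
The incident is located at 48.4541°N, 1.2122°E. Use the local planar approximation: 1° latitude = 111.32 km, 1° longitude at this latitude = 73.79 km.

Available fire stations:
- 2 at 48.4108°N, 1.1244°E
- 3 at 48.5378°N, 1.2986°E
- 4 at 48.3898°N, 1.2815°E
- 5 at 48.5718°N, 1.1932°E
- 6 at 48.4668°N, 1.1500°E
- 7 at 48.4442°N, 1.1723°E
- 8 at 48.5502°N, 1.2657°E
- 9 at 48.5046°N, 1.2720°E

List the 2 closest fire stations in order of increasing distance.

7, 6

Distances from 48.4541°N, 1.2122°E:
2: √((-0.0433·111.32)² + (-0.0878·73.79)²) = √(23.233904 + 41.974357) = 8.0752 km
3: √((0.0837·111.32)² + (0.0864·73.79)²) = √(86.815508 + 40.646439) = 11.2899 km
4: √((-0.0643·111.32)² + (0.0693·73.79)²) = √(51.235189 + 26.149386) = 8.7969 km
5: √((0.1177·111.32)² + (-0.0190·73.79)²) = √(171.671942 + 1.965632) = 13.1772 km
6: √((0.0127·111.32)² + (-0.0622·73.79)²) = √(1.998729 + 21.065695) = 4.8025 km
7: √((-0.0099·111.32)² + (-0.0399·73.79)²) = √(1.214554 + 8.668437) = 3.1437 km
8: √((0.0961·111.32)² + (0.0535·73.79)²) = √(114.444037 + 15.584848) = 11.4030 km
9: √((0.0505·111.32)² + (0.0598·73.79)²) = √(31.603061 + 19.471409) = 7.1466 km
Sorted: 7 (3.1437 km) < 6 (4.8025 km) < 9 (7.1466 km) < 2 (8.0752 km) < …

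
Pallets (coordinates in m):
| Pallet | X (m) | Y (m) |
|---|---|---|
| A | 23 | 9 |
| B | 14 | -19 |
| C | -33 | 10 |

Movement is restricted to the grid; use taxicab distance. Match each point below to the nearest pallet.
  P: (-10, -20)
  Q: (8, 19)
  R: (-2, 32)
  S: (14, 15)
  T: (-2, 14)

P at (-10, -20):
  A: 62 m
  B: 25 m
  C: 53 m
  → nearest: B (25 m)
Q at (8, 19):
  A: 25 m
  B: 44 m
  C: 50 m
  → nearest: A (25 m)
R at (-2, 32):
  A: 48 m
  B: 67 m
  C: 53 m
  → nearest: A (48 m)
S at (14, 15):
  A: 15 m
  B: 34 m
  C: 52 m
  → nearest: A (15 m)
T at (-2, 14):
  A: 30 m
  B: 49 m
  C: 35 m
  → nearest: A (30 m)

P→B; Q→A; R→A; S→A; T→A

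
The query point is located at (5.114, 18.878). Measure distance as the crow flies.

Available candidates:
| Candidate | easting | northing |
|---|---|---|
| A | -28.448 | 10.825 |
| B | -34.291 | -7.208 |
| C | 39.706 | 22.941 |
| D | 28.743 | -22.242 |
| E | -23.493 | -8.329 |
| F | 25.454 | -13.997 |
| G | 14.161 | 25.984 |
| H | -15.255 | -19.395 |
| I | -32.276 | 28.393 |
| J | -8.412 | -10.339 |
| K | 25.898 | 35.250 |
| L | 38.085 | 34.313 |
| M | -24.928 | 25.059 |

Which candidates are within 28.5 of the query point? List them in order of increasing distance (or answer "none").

Distances from (5.114, 18.878):
A: √((-33.562)² + (-8.053)²) = √(1126.40784 + 64.85081) = 34.515
B: √((-39.405)² + (-26.086)²) = √(1552.75402 + 680.47940) = 47.257
C: √((34.592)² + (4.063)²) = √(1196.60646 + 16.50797) = 34.830
D: √((23.629)² + (-41.120)²) = √(558.32964 + 1690.85440) = 47.426
E: √((-28.607)² + (-27.207)²) = √(818.36045 + 740.22085) = 39.479
F: √((20.340)² + (-32.875)²) = √(413.71560 + 1080.76562) = 38.659
G: √((9.047)² + (7.106)²) = √(81.84821 + 50.49524) = 11.504
H: √((-20.369)² + (-38.273)²) = √(414.89616 + 1464.82253) = 43.356
I: √((-37.390)² + (9.515)²) = √(1398.01210 + 90.53523) = 38.582
J: √((-13.526)² + (-29.217)²) = √(182.95268 + 853.63309) = 32.196
K: √((20.784)² + (16.372)²) = √(431.97466 + 268.04238) = 26.458
L: √((32.971)² + (15.435)²) = √(1087.08684 + 238.23923) = 36.405
M: √((-30.042)² + (6.181)²) = √(902.52176 + 38.20476) = 30.671
Threshold 28.5: G (11.504), K (26.458) are within range.

G, K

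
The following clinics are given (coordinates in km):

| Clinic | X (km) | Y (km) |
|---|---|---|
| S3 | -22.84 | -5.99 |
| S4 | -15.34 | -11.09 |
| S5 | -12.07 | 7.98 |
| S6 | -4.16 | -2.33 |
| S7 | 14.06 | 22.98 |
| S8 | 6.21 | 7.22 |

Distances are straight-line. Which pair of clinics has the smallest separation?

S3 and S4

Pairwise distances:
S3–S4: √((7.50)² + (-5.10)²) = √(56.2500 + 26.0100) = 9.07 km
S3–S5: √((10.77)² + (13.97)²) = √(115.9929 + 195.1609) = 17.64 km
S3–S6: √((18.68)² + (3.66)²) = √(348.9424 + 13.3956) = 19.04 km
S3–S7: √((36.90)² + (28.97)²) = √(1361.6100 + 839.2609) = 46.91 km
S3–S8: √((29.05)² + (13.21)²) = √(843.9025 + 174.5041) = 31.91 km
S4–S5: √((3.27)² + (19.07)²) = √(10.6929 + 363.6649) = 19.35 km
S4–S6: √((11.18)² + (8.76)²) = √(124.9924 + 76.7376) = 14.20 km
S4–S7: √((29.40)² + (34.07)²) = √(864.3600 + 1160.7649) = 45.00 km
S4–S8: √((21.55)² + (18.31)²) = √(464.4025 + 335.2561) = 28.28 km
S5–S6: √((7.91)² + (-10.31)²) = √(62.5681 + 106.2961) = 12.99 km
S5–S7: √((26.13)² + (15.00)²) = √(682.7769 + 225.0000) = 30.13 km
S5–S8: √((18.28)² + (-0.76)²) = √(334.1584 + 0.5776) = 18.30 km
S6–S7: √((18.22)² + (25.31)²) = √(331.9684 + 640.5961) = 31.19 km
S6–S8: √((10.37)² + (9.55)²) = √(107.5369 + 91.2025) = 14.10 km
S7–S8: √((-7.85)² + (-15.76)²) = √(61.6225 + 248.3776) = 17.61 km
Closest pair: S3–S4 at 9.07 km.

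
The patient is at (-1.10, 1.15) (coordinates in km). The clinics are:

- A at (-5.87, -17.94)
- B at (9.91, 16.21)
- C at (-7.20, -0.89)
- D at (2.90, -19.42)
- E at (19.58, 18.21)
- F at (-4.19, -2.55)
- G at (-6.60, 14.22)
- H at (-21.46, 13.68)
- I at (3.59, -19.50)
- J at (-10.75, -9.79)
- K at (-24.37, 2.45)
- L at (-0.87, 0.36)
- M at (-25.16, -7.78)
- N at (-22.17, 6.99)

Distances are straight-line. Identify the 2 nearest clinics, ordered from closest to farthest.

L, F

Distances from (-1.10, 1.15):
A: 19.68 km
B: 18.66 km
C: 6.43 km
D: 20.96 km
E: 26.81 km
F: 4.82 km
G: 14.18 km
H: 23.91 km
I: 21.18 km
J: 14.59 km
K: 23.31 km
L: 0.82 km
M: 25.66 km
N: 21.86 km
Sorted: L (0.82 km) < F (4.82 km) < C (6.43 km) < G (14.18 km) < …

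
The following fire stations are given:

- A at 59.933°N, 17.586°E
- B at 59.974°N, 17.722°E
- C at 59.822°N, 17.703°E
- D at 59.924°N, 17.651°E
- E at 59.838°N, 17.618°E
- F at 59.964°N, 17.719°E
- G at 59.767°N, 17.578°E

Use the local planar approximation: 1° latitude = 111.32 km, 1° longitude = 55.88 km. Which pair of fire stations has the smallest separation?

B and F

Pairwise distances:
A–B: √((0.041·111.32)² + (0.136·55.88)²) = √(20.83119 + 57.75514) = 8.865 km
A–C: √((-0.111·111.32)² + (0.117·55.88)²) = √(152.68359 + 42.74492) = 13.980 km
A–D: √((-0.009·111.32)² + (0.065·55.88)²) = √(1.00376 + 13.19288) = 3.768 km
A–E: √((-0.095·111.32)² + (0.032·55.88)²) = √(111.83909 + 3.19752) = 10.726 km
A–F: √((0.031·111.32)² + (0.133·55.88)²) = √(11.90885 + 55.23522) = 8.194 km
A–G: √((-0.166·111.32)² + (-0.008·55.88)²) = √(341.47788 + 0.19984) = 18.485 km
B–C: √((-0.152·111.32)² + (-0.019·55.88)²) = √(286.30806 + 1.12725) = 16.954 km
B–D: √((-0.050·111.32)² + (-0.071·55.88)²) = √(30.98036 + 15.74090) = 6.835 km
B–E: √((-0.136·111.32)² + (-0.104·55.88)²) = √(229.20507 + 33.77376) = 16.217 km
B–F: √((-0.010·111.32)² + (-0.003·55.88)²) = √(1.23921 + 0.02810) = 1.126 km
B–G: √((-0.207·111.32)² + (-0.144·55.88)²) = √(530.99091 + 64.74970) = 24.408 km
C–D: √((0.102·111.32)² + (-0.052·55.88)²) = √(128.92785 + 8.44344) = 11.721 km
C–E: √((0.016·111.32)² + (-0.085·55.88)²) = √(3.17239 + 22.56060) = 5.073 km
C–F: √((0.142·111.32)² + (0.016·55.88)²) = √(249.87516 + 0.79938) = 15.833 km
C–G: √((-0.055·111.32)² + (-0.125·55.88)²) = √(37.48623 + 48.79023) = 9.289 km
D–E: √((-0.086·111.32)² + (-0.033·55.88)²) = √(91.65229 + 3.40048) = 9.750 km
D–F: √((0.040·111.32)² + (0.068·55.88)²) = √(19.82743 + 14.43878) = 5.854 km
D–G: √((-0.157·111.32)² + (-0.073·55.88)²) = √(305.45392 + 16.64020) = 17.947 km
E–F: √((0.126·111.32)² + (0.101·55.88)²) = √(196.73765 + 31.85338) = 15.119 km
E–G: √((-0.071·111.32)² + (-0.040·55.88)²) = √(62.46879 + 4.99612) = 8.214 km
F–G: √((-0.197·111.32)² + (-0.141·55.88)²) = √(480.92665 + 62.07990) = 23.303 km
Closest pair: B–F at 1.126 km.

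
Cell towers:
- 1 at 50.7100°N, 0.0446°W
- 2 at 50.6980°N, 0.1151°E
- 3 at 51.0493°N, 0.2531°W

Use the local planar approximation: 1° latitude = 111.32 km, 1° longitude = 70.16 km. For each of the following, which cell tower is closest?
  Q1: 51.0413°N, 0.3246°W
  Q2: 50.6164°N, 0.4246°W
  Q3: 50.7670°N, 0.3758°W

Q1 at 51.0413°N, 0.3246°W:
  1: √((-0.3313·111.32)² + (0.2800·70.16)²) = √(1360.157708 + 385.918167) = 41.7861 km
  2: √((-0.3433·111.32)² + (0.4397·70.16)²) = √(1460.474579 + 951.682519) = 49.1137 km
  3: √((0.0080·111.32)² + (0.0715·70.16)²) = √(0.793097 + 25.164670) = 5.0949 km
  → nearest: 3 (5.0949 km)
Q2 at 50.6164°N, 0.4246°W:
  1: √((0.0936·111.32)² + (0.3800·70.16)²) = √(108.567064 + 710.798257) = 28.6246 km
  2: √((0.0816·111.32)² + (0.5397·70.16)²) = √(82.513824 + 1433.784882) = 38.9397 km
  3: √((0.4329·111.32)² + (0.1715·70.16)²) = √(2322.317351 + 144.779612) = 49.6699 km
  → nearest: 1 (28.6246 km)
Q3 at 50.7670°N, 0.3758°W:
  1: √((-0.0570·111.32)² + (0.3312·70.16)²) = √(40.262071 + 539.957797) = 24.0878 km
  2: √((-0.0690·111.32)² + (0.4909·70.16)²) = √(58.998990 + 1186.219953) = 35.2877 km
  3: √((0.2823·111.32)² + (0.1227·70.16)²) = √(987.570598 + 74.108545) = 32.5834 km
  → nearest: 1 (24.0878 km)

Q1→3; Q2→1; Q3→1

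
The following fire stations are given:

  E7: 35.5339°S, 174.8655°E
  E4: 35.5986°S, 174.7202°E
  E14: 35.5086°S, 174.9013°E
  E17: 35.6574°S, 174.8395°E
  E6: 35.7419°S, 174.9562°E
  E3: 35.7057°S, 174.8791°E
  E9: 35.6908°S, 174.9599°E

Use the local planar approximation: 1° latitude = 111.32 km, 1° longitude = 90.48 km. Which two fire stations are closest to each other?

Pairwise distances:
E7–E4: 14.9904 km
E7–E14: 4.2924 km
E7–E17: 13.9478 km
E7–E6: 24.5658 km
E7–E3: 19.1643 km
E7–E9: 19.4427 km
E4–E14: 19.2061 km
E4–E17: 12.6238 km
E4–E6: 26.6540 km
E4–E3: 18.6775 km
E4–E9: 23.9941 km
E14–E17: 17.4828 km
E14–E6: 26.4417 km
E14–E3: 22.0329 km
E14–E9: 20.9641 km
E17–E6: 14.1413 km
E17–E3: 6.4612 km
E17–E9: 11.5108 km
E6–E3: 8.0563 km
E6–E9: 5.6983 km
E3–E9: 7.4966 km
Closest pair: E7–E14 at 4.2924 km.

E7 and E14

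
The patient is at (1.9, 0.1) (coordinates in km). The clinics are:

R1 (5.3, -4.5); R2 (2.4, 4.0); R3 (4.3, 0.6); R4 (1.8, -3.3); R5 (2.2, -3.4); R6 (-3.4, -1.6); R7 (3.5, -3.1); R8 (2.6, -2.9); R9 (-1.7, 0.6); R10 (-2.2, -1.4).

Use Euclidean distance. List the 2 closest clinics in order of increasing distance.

R3, R8

Distances from (1.9, 0.1):
R1: √((3.4)² + (-4.6)²) = √(11.5600 + 21.1600) = 5.72 km
R2: √((0.5)² + (3.9)²) = √(0.2500 + 15.2100) = 3.93 km
R3: √((2.4)² + (0.5)²) = √(5.7600 + 0.2500) = 2.45 km
R4: √((-0.1)² + (-3.4)²) = √(0.0100 + 11.5600) = 3.40 km
R5: √((0.3)² + (-3.5)²) = √(0.0900 + 12.2500) = 3.51 km
R6: √((-5.3)² + (-1.7)²) = √(28.0900 + 2.8900) = 5.57 km
R7: √((1.6)² + (-3.2)²) = √(2.5600 + 10.2400) = 3.58 km
R8: √((0.7)² + (-3.0)²) = √(0.4900 + 9.0000) = 3.08 km
R9: √((-3.6)² + (0.5)²) = √(12.9600 + 0.2500) = 3.63 km
R10: √((-4.1)² + (-1.5)²) = √(16.8100 + 2.2500) = 4.37 km
Sorted: R3 (2.45 km) < R8 (3.08 km) < R4 (3.40 km) < R5 (3.51 km) < …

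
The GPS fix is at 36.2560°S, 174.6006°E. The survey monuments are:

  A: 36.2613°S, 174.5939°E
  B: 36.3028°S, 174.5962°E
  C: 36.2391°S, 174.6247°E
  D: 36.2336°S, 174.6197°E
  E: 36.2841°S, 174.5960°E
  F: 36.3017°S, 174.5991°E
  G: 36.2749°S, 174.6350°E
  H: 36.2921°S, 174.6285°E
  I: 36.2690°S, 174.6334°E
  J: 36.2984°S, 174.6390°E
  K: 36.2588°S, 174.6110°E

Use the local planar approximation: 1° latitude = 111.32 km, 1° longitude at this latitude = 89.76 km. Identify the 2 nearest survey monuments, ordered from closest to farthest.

Distances from 36.2560°S, 174.6006°E:
A: √((-0.0053·111.32)² + (-0.0067·89.76)²) = √(0.348095 + 0.361672) = 0.8425 km
B: √((-0.0468·111.32)² + (-0.0044·89.76)²) = √(27.141766 + 0.155981) = 5.2247 km
C: √((0.0169·111.32)² + (0.0241·89.76)²) = √(3.539320 + 4.679503) = 2.8668 km
D: √((0.0224·111.32)² + (0.0191·89.76)²) = √(6.217881 + 2.939222) = 3.0261 km
E: √((-0.0281·111.32)² + (-0.0046·89.76)²) = √(9.784960 + 0.170483) = 3.1552 km
F: √((-0.0457·111.32)² + (-0.0015·89.76)²) = √(25.880865 + 0.018128) = 5.0891 km
G: √((-0.0189·111.32)² + (0.0344·89.76)²) = √(4.426597 + 9.534163) = 3.7364 km
H: √((-0.0361·111.32)² + (0.0279·89.76)²) = √(16.149564 + 6.271539) = 4.7351 km
I: √((-0.0130·111.32)² + (0.0328·89.76)²) = √(2.094272 + 8.667890) = 3.2806 km
J: √((-0.0424·111.32)² + (0.0384·89.76)²) = √(22.278098 + 11.880320) = 5.8445 km
K: √((-0.0028·111.32)² + (0.0104·89.76)²) = √(0.097154 + 0.871430) = 0.9842 km
Sorted: A (0.8425 km) < K (0.9842 km) < C (2.8668 km) < D (3.0261 km) < …

A, K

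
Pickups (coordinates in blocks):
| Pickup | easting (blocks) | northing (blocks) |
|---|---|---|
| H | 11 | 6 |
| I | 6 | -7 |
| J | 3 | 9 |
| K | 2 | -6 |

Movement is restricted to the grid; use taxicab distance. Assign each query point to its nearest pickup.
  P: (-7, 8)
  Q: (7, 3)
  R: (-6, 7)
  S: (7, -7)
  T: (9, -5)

P at (-7, 8):
  H: |18| + |-2| = 18 + 2 = 20 blocks
  I: |13| + |-15| = 13 + 15 = 28 blocks
  J: |10| + |1| = 10 + 1 = 11 blocks
  K: |9| + |-14| = 9 + 14 = 23 blocks
  → nearest: J (11 blocks)
Q at (7, 3):
  H: |4| + |3| = 4 + 3 = 7 blocks
  I: |-1| + |-10| = 1 + 10 = 11 blocks
  J: |-4| + |6| = 4 + 6 = 10 blocks
  K: |-5| + |-9| = 5 + 9 = 14 blocks
  → nearest: H (7 blocks)
R at (-6, 7):
  H: |17| + |-1| = 17 + 1 = 18 blocks
  I: |12| + |-14| = 12 + 14 = 26 blocks
  J: |9| + |2| = 9 + 2 = 11 blocks
  K: |8| + |-13| = 8 + 13 = 21 blocks
  → nearest: J (11 blocks)
S at (7, -7):
  H: |4| + |13| = 4 + 13 = 17 blocks
  I: |-1| + |0| = 1 + 0 = 1 blocks
  J: |-4| + |16| = 4 + 16 = 20 blocks
  K: |-5| + |1| = 5 + 1 = 6 blocks
  → nearest: I (1 blocks)
T at (9, -5):
  H: |2| + |11| = 2 + 11 = 13 blocks
  I: |-3| + |-2| = 3 + 2 = 5 blocks
  J: |-6| + |14| = 6 + 14 = 20 blocks
  K: |-7| + |-1| = 7 + 1 = 8 blocks
  → nearest: I (5 blocks)

P→J; Q→H; R→J; S→I; T→I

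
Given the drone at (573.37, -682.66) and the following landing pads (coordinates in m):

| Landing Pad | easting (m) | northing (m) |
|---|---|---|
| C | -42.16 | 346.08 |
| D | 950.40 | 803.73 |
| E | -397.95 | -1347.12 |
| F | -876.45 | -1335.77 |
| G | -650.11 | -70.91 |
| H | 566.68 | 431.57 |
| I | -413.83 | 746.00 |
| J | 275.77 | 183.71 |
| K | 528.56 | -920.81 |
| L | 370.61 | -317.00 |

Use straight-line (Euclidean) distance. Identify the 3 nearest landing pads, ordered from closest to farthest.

Distances from (573.37, -682.66):
C: 1198.83 m
D: 1533.46 m
E: 1176.85 m
F: 1590.14 m
G: 1367.90 m
H: 1114.25 m
I: 1736.56 m
J: 916.06 m
K: 242.33 m
L: 418.11 m
Sorted: K (242.33 m) < L (418.11 m) < J (916.06 m) < H (1114.25 m) < E (1176.85 m) < …

K, L, J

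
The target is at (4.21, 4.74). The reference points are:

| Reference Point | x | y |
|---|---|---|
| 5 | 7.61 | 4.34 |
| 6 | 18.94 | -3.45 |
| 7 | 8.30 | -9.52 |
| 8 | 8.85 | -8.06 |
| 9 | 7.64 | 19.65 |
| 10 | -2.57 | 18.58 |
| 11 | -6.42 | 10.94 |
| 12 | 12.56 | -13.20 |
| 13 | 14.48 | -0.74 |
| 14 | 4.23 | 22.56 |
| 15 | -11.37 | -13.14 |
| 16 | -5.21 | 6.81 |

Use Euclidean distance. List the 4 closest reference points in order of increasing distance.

Distances from (4.21, 4.74):
5: 3.42
6: 16.85
7: 14.83
8: 13.62
9: 15.30
10: 15.41
11: 12.31
12: 19.79
13: 11.64
14: 17.82
15: 23.72
16: 9.64
Sorted: 5 (3.42) < 16 (9.64) < 13 (11.64) < 11 (12.31) < 8 (13.62) < 7 (14.83) < …

5, 16, 13, 11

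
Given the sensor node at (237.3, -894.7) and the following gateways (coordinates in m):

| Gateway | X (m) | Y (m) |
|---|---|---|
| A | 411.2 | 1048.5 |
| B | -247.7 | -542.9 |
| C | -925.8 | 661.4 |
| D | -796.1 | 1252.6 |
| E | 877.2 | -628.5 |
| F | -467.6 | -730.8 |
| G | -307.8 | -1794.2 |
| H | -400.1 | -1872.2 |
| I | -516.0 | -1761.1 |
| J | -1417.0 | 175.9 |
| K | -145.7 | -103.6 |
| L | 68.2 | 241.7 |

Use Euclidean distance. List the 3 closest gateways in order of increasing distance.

B, E, F

Distances from (237.3, -894.7):
A: √((173.9)² + (1943.2)²) = √(30241.210 + 3776026.240) = 1951.0 m
B: √((-485.0)² + (351.8)²) = √(235225.000 + 123763.240) = 599.2 m
C: √((-1163.1)² + (1556.1)²) = √(1352801.610 + 2421447.210) = 1942.7 m
D: √((-1033.4)² + (2147.3)²) = √(1067915.560 + 4610897.290) = 2383.0 m
E: √((639.9)² + (266.2)²) = √(409472.010 + 70862.440) = 693.1 m
F: √((-704.9)² + (163.9)²) = √(496884.010 + 26863.210) = 723.7 m
G: √((-545.1)² + (-899.5)²) = √(297134.010 + 809100.250) = 1051.8 m
H: √((-637.4)² + (-977.5)²) = √(406278.760 + 955506.250) = 1167.0 m
I: √((-753.3)² + (-866.4)²) = √(567460.890 + 750648.960) = 1148.1 m
J: √((-1654.3)² + (1070.6)²) = √(2736708.490 + 1146184.360) = 1970.5 m
K: √((-383.0)² + (791.1)²) = √(146689.000 + 625839.210) = 878.9 m
L: √((-169.1)² + (1136.4)²) = √(28594.810 + 1291404.960) = 1148.9 m
Sorted: B (599.2 m) < E (693.1 m) < F (723.7 m) < K (878.9 m) < G (1051.8 m) < …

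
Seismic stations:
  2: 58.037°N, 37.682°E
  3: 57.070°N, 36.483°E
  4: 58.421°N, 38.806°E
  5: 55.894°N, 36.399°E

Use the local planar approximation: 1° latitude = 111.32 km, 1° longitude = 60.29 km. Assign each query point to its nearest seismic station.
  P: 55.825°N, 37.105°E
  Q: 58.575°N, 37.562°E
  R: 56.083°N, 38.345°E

P→5; Q→2; R→5

P at 55.825°N, 37.105°E:
  2: √((2.212·111.32)² + (0.577·60.29)²) = √(60634.05880 + 1210.15833) = 248.685 km
  3: √((1.245·111.32)² + (-0.622·60.29)²) = √(19208.13052 + 1406.27850) = 143.577 km
  4: √((2.596·111.32)² + (1.701·60.29)²) = √(83513.32434 + 10517.17729) = 306.644 km
  5: √((0.069·111.32)² + (-0.706·60.29)²) = √(58.99899 + 1811.75709) = 43.252 km
  → nearest: 5 (43.252 km)
Q at 58.575°N, 37.562°E:
  2: √((-0.538·111.32)² + (0.120·60.29)²) = √(3586.83126 + 52.34233) = 60.326 km
  3: √((-1.505·111.32)² + (-1.079·60.29)²) = √(28068.51234 + 4231.88110) = 179.723 km
  4: √((-0.154·111.32)² + (1.244·60.29)²) = √(293.89205 + 5625.11400) = 76.935 km
  5: √((-2.681·111.32)² + (-1.163·60.29)²) = √(89071.75785 + 4916.43155) = 306.575 km
  → nearest: 2 (60.326 km)
R at 56.083°N, 38.345°E:
  2: √((1.954·111.32)² + (-0.663·60.29)²) = √(47314.63717 + 1597.78237) = 221.162 km
  3: √((0.987·111.32)² + (-1.862·60.29)²) = √(12072.04097 + 12602.30311) = 157.081 km
  4: √((2.338·111.32)² + (0.461·60.29)²) = √(67738.47404 + 772.48920) = 261.746 km
  5: √((-0.189·111.32)² + (-1.946·60.29)²) = √(442.65972 + 13765.00076) = 119.196 km
  → nearest: 5 (119.196 km)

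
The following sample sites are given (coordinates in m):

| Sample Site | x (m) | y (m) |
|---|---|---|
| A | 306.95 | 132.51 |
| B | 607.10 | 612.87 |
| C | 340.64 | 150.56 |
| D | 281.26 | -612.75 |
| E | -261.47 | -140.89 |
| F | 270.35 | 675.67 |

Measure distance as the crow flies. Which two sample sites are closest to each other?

Pairwise distances:
A–B: 566.42 m
A–C: 38.22 m
A–D: 745.70 m
A–E: 630.75 m
A–F: 544.39 m
B–C: 533.60 m
B–D: 1268.19 m
B–E: 1150.03 m
B–F: 342.56 m
C–D: 765.62 m
C–E: 668.94 m
C–F: 529.79 m
D–E: 719.17 m
D–F: 1288.47 m
E–F: 974.48 m
Closest pair: A–C at 38.22 m.

A and C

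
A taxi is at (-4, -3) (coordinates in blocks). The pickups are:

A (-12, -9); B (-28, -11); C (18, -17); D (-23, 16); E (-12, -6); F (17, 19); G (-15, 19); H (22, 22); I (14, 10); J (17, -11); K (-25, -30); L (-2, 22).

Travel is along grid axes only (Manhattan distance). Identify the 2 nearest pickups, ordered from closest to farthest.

Distances from (-4, -3):
A: |-8| + |-6| = 8 + 6 = 14 blocks
B: |-24| + |-8| = 24 + 8 = 32 blocks
C: |22| + |-14| = 22 + 14 = 36 blocks
D: |-19| + |19| = 19 + 19 = 38 blocks
E: |-8| + |-3| = 8 + 3 = 11 blocks
F: |21| + |22| = 21 + 22 = 43 blocks
G: |-11| + |22| = 11 + 22 = 33 blocks
H: |26| + |25| = 26 + 25 = 51 blocks
I: |18| + |13| = 18 + 13 = 31 blocks
J: |21| + |-8| = 21 + 8 = 29 blocks
K: |-21| + |-27| = 21 + 27 = 48 blocks
L: |2| + |25| = 2 + 25 = 27 blocks
Sorted: E (11 blocks) < A (14 blocks) < L (27 blocks) < J (29 blocks) < …

E, A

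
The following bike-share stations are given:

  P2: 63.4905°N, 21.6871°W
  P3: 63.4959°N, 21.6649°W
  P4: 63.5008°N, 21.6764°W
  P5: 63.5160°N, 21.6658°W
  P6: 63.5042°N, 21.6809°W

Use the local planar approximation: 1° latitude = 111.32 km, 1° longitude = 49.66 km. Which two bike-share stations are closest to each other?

Pairwise distances:
P2–P3: 1.2557 km
P2–P4: 1.2637 km
P2–P5: 3.0293 km
P2–P6: 1.5559 km
P3–P4: 0.7897 km
P3–P5: 2.2380 km
P3–P6: 1.2186 km
P4–P5: 1.7721 km
P4–P6: 0.4395 km
P5–P6: 1.5125 km
Closest pair: P4–P6 at 0.4395 km.

P4 and P6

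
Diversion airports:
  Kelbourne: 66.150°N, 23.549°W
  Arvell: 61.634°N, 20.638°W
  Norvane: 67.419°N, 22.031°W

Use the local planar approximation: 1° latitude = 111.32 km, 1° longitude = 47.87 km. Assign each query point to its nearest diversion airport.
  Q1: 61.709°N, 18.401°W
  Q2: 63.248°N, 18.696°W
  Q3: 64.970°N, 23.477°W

Q1→Arvell; Q2→Arvell; Q3→Kelbourne

Q1 at 61.709°N, 18.401°W:
  Kelbourne: √((4.441·111.32)² + (-5.148·47.87)²) = √(244403.79303 + 60730.09094) = 552.389 km
  Arvell: √((-0.075·111.32)² + (-2.237·47.87)²) = √(69.70580 + 11467.23792) = 107.410 km
  Norvane: √((5.710·111.32)² + (-3.630·47.87)²) = √(404034.65002 + 30195.35258) = 658.961 km
  → nearest: Arvell (107.410 km)
Q2 at 63.248°N, 18.696°W:
  Kelbourne: √((2.902·111.32)² + (-4.853·47.87)²) = √(104361.71600 + 53969.38108) = 397.908 km
  Arvell: √((-1.614·111.32)² + (-1.942·47.87)²) = √(32281.48138 + 8642.21977) = 202.296 km
  Norvane: √((4.171·111.32)² + (-3.335·47.87)²) = √(215589.08784 + 25486.98900) = 490.995 km
  → nearest: Arvell (202.296 km)
Q3 at 64.970°N, 23.477°W:
  Kelbourne: √((1.180·111.32)² + (-0.072·47.87)²) = √(17254.81908 + 11.87933) = 131.403 km
  Arvell: √((-3.336·111.32)² + (2.839·47.87)²) = √(137910.86399 + 18469.60638) = 395.450 km
  Norvane: √((2.449·111.32)² + (1.446·47.87)²) = √(74323.12565 + 4791.41117) = 281.273 km
  → nearest: Kelbourne (131.403 km)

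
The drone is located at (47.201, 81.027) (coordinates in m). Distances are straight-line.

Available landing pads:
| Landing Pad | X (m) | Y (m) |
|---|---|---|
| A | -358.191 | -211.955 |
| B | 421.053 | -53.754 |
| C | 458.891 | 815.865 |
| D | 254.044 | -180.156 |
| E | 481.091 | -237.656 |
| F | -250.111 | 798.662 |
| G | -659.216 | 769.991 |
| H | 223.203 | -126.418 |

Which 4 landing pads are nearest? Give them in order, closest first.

Distances from (47.201, 81.027):
A: √((-405.392)² + (-292.982)²) = √(164342.67366 + 85838.45232) = 500.181 m
B: √((373.852)² + (-134.781)²) = √(139765.31790 + 18165.91796) = 397.406 m
C: √((411.690)² + (734.838)²) = √(169488.65610 + 539986.88624) = 842.304 m
D: √((206.843)² + (-261.183)²) = √(42784.02665 + 68216.55949) = 333.168 m
E: √((433.890)² + (-318.683)²) = √(188260.53210 + 101558.85449) = 538.349 m
F: √((-297.312)² + (717.635)²) = √(88394.42534 + 514999.99322) = 776.785 m
G: √((-706.417)² + (688.964)²) = √(499024.97789 + 474671.39330) = 986.761 m
H: √((176.002)² + (-207.445)²) = √(30976.70400 + 43033.42802) = 272.048 m
Sorted: H (272.048 m) < D (333.168 m) < B (397.406 m) < A (500.181 m) < E (538.349 m) < F (776.785 m) < …

H, D, B, A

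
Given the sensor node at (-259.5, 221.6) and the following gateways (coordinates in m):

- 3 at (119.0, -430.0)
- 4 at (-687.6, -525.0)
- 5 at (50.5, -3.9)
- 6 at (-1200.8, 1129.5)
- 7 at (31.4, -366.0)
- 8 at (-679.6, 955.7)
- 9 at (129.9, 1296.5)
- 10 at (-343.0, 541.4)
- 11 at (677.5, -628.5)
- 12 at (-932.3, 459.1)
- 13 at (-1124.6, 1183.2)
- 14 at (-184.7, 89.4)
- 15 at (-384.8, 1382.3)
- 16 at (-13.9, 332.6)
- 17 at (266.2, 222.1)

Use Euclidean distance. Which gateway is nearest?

Distances from (-259.5, 221.6):
3: 753.6 m
4: 860.6 m
5: 383.3 m
6: 1307.8 m
7: 655.7 m
8: 845.8 m
9: 1143.3 m
10: 330.5 m
11: 1265.2 m
12: 713.5 m
13: 1293.5 m
14: 151.9 m
15: 1167.4 m
16: 269.5 m
17: 525.7 m
Minimum: 14 at 151.9 m.

14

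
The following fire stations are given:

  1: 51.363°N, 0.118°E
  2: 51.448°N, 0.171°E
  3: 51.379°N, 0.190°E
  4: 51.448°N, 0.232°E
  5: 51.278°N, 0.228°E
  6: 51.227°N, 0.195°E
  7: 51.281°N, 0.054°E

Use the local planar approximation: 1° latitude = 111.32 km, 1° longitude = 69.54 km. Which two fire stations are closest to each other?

Pairwise distances:
1–2: √((0.085·111.32)² + (0.053·69.54)²) = √(89.533229 + 13.583795) = 10.1547 km
1–3: √((0.016·111.32)² + (0.072·69.54)²) = √(3.172388 + 25.068847) = 5.3142 km
1–4: √((0.085·111.32)² + (0.114·69.54)²) = √(89.533229 + 62.846208) = 12.3442 km
1–5: √((-0.085·111.32)² + (0.110·69.54)²) = √(89.533229 + 58.513320) = 12.1674 km
1–6: √((-0.136·111.32)² + (0.077·69.54)²) = √(229.205066 + 28.671527) = 16.0585 km
1–7: √((-0.082·111.32)² + (-0.064·69.54)²) = √(83.324765 + 19.807484) = 10.1554 km
2–3: √((-0.069·111.32)² + (0.019·69.54)²) = √(58.998990 + 1.745728) = 7.7939 km
2–4: √((0.000·111.32)² + (0.061·69.54)²) = √(0.000000 + 17.994055) = 4.2419 km
2–5: √((-0.170·111.32)² + (0.057·69.54)²) = √(358.132915 + 15.711552) = 19.3351 km
2–6: √((-0.221·111.32)² + (0.024·69.54)²) = √(605.244627 + 2.785427) = 24.6583 km
2–7: √((-0.167·111.32)² + (-0.117·69.54)²) = √(345.604459 + 66.197425) = 20.2929 km
3–4: √((0.069·111.32)² + (0.042·69.54)²) = √(58.998990 + 8.530372) = 8.2176 km
3–5: √((-0.101·111.32)² + (0.038·69.54)²) = √(126.412245 + 6.982912) = 11.5497 km
3–6: √((-0.152·111.32)² + (0.005·69.54)²) = √(286.308058 + 0.120895) = 16.9242 km
3–7: √((-0.098·111.32)² + (-0.136·69.54)²) = √(119.014136 + 89.443171) = 14.4381 km
4–5: √((-0.170·111.32)² + (-0.004·69.54)²) = √(358.132915 + 0.077373) = 18.9264 km
4–6: √((-0.221·111.32)² + (-0.037·69.54)²) = √(605.244627 + 6.620226) = 24.7359 km
4–7: √((-0.167·111.32)² + (-0.178·69.54)²) = √(345.604459 + 153.217855) = 22.3343 km
5–6: √((-0.051·111.32)² + (-0.033·69.54)²) = √(32.231962 + 5.266199) = 6.1236 km
5–7: √((0.003·111.32)² + (-0.174·69.54)²) = √(0.111529 + 146.409032) = 12.1046 km
6–7: √((0.054·111.32)² + (-0.141·69.54)²) = √(36.135487 + 96.140770) = 11.5011 km
Closest pair: 2–4 at 4.2419 km.

2 and 4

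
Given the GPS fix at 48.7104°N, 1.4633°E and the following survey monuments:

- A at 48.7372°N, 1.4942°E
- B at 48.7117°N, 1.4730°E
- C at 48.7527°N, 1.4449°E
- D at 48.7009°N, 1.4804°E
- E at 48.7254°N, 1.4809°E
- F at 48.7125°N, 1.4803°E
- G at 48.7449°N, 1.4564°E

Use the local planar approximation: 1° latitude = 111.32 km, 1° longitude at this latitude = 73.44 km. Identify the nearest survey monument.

B

Distances from 48.7104°N, 1.4633°E:
A: √((0.0268·111.32)² + (0.0309·73.44)²) = √(8.900532 + 5.149704) = 3.7484 km
B: √((0.0013·111.32)² + (0.0097·73.44)²) = √(0.020943 + 0.507468) = 0.7269 km
C: √((0.0423·111.32)² + (-0.0184·73.44)²) = √(22.173136 + 1.826001) = 4.8989 km
D: √((-0.0095·111.32)² + (0.0171·73.44)²) = √(1.118391 + 1.577094) = 1.6418 km
E: √((0.0150·111.32)² + (0.0176·73.44)²) = √(2.788232 + 1.670670) = 2.1116 km
F: √((0.0021·111.32)² + (0.0170·73.44)²) = √(0.054649 + 1.558702) = 1.2702 km
G: √((0.0345·111.32)² + (-0.0069·73.44)²) = √(14.749747 + 0.256781) = 3.8738 km
Minimum: B at 0.7269 km.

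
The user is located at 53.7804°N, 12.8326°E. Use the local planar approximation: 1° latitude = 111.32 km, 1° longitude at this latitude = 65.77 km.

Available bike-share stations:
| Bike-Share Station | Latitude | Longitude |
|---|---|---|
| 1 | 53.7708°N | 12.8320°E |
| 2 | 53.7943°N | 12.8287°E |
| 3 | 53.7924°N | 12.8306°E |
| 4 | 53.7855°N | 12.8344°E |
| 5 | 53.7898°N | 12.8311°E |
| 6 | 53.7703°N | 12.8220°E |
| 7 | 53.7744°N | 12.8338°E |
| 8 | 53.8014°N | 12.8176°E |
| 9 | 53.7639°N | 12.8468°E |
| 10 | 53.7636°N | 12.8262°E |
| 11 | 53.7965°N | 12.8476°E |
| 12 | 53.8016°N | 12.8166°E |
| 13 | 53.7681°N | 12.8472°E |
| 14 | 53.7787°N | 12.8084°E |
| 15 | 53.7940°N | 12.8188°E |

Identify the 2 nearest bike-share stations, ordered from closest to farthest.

Distances from 53.7804°N, 12.8326°E:
1: √((-0.0096·111.32)² + (-0.0006·65.77)²) = √(1.142060 + 0.001557) = 1.0694 km
2: √((0.0139·111.32)² + (-0.0039·65.77)²) = √(2.394286 + 0.065794) = 1.5685 km
3: √((0.0120·111.32)² + (-0.0020·65.77)²) = √(1.784469 + 0.017303) = 1.3423 km
4: √((0.0051·111.32)² + (0.0018·65.77)²) = √(0.322320 + 0.014015) = 0.5799 km
5: √((0.0094·111.32)² + (-0.0015·65.77)²) = √(1.094970 + 0.009733) = 1.0510 km
6: √((-0.0101·111.32)² + (-0.0106·65.77)²) = √(1.264122 + 0.486035) = 1.3229 km
7: √((-0.0060·111.32)² + (0.0012·65.77)²) = √(0.446117 + 0.006229) = 0.6726 km
8: √((0.0210·111.32)² + (-0.0150·65.77)²) = √(5.464935 + 0.973281) = 2.5374 km
9: √((-0.0165·111.32)² + (0.0142·65.77)²) = √(3.373761 + 0.872233) = 2.0606 km
10: √((-0.0168·111.32)² + (-0.0064·65.77)²) = √(3.497558 + 0.177180) = 1.9170 km
11: √((0.0161·111.32)² + (0.0150·65.77)²) = √(3.212167 + 0.973281) = 2.0458 km
12: √((0.0212·111.32)² + (-0.0160·65.77)²) = √(5.569524 + 1.107377) = 2.5840 km
13: √((-0.0123·111.32)² + (0.0146·65.77)²) = √(1.874807 + 0.922065) = 1.6724 km
14: √((-0.0017·111.32)² + (-0.0242·65.77)²) = √(0.035813 + 2.533299) = 1.6028 km
15: √((0.0136·111.32)² + (-0.0138·65.77)²) = √(2.292051 + 0.823785) = 1.7652 km
Sorted: 4 (0.5799 km) < 7 (0.6726 km) < 5 (1.0510 km) < 1 (1.0694 km) < …

4, 7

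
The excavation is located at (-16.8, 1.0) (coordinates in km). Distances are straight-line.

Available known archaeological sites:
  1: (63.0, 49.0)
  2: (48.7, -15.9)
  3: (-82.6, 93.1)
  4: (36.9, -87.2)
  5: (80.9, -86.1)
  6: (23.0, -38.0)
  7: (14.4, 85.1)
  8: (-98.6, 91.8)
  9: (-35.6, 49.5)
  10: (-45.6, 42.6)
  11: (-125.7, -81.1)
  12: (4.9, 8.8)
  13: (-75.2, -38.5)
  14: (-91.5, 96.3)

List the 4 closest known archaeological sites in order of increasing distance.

12, 10, 9, 6

Distances from (-16.8, 1.0):
1: 93.1 km
2: 67.6 km
3: 113.2 km
4: 103.3 km
5: 130.9 km
6: 55.7 km
7: 89.7 km
8: 122.2 km
9: 52.0 km
10: 50.6 km
11: 136.4 km
12: 23.1 km
13: 70.5 km
14: 121.1 km
Sorted: 12 (23.1 km) < 10 (50.6 km) < 9 (52.0 km) < 6 (55.7 km) < 2 (67.6 km) < 13 (70.5 km) < …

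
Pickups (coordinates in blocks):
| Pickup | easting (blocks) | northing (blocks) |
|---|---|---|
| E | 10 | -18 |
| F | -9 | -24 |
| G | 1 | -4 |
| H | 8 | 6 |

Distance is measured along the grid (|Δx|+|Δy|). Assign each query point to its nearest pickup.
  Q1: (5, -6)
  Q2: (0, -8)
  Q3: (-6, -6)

Q1 at (5, -6):
  E: 17 blocks
  F: 32 blocks
  G: 6 blocks
  H: 15 blocks
  → nearest: G (6 blocks)
Q2 at (0, -8):
  E: 20 blocks
  F: 25 blocks
  G: 5 blocks
  H: 22 blocks
  → nearest: G (5 blocks)
Q3 at (-6, -6):
  E: 28 blocks
  F: 21 blocks
  G: 9 blocks
  H: 26 blocks
  → nearest: G (9 blocks)

Q1→G; Q2→G; Q3→G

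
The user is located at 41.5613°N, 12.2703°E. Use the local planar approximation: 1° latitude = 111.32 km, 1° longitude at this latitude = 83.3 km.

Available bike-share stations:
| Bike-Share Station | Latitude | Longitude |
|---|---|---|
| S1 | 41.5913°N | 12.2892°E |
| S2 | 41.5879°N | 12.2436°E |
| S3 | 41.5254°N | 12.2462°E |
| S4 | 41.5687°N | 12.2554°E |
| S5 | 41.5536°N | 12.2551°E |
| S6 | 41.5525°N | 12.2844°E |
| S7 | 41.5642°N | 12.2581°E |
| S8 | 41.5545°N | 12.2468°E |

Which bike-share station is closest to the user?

S7

Distances from 41.5613°N, 12.2703°E:
S1: √((0.0300·111.32)² + (0.0189·83.3)²) = √(11.152928 + 2.478641) = 3.6921 km
S2: √((0.0266·111.32)² + (-0.0267·83.3)²) = √(8.768184 + 4.946665) = 3.7034 km
S3: √((-0.0359·111.32)² + (-0.0241·83.3)²) = √(15.971117 + 4.030177) = 4.4723 km
S4: √((0.0074·111.32)² + (-0.0149·83.3)²) = √(0.678594 + 1.540503) = 1.4897 km
S5: √((-0.0077·111.32)² + (-0.0152·83.3)²) = √(0.734730 + 1.603161) = 1.5290 km
S6: √((-0.0088·111.32)² + (0.0141·83.3)²) = √(0.959648 + 1.379521) = 1.5294 km
S7: √((0.0029·111.32)² + (-0.0122·83.3)²) = √(0.104218 + 1.032784) = 1.0663 km
S8: √((-0.0068·111.32)² + (-0.0235·83.3)²) = √(0.573013 + 3.832002) = 2.0988 km
Minimum: S7 at 1.0663 km.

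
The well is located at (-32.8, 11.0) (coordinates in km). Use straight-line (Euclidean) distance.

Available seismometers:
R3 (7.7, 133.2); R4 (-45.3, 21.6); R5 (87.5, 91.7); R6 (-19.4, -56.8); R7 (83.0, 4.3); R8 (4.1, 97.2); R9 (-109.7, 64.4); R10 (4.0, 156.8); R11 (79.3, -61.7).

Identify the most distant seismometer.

R10

Distances from (-32.8, 11.0):
R3: √((40.5)² + (122.2)²) = √(1640.250 + 14932.840) = 128.7 km
R4: √((-12.5)² + (10.6)²) = √(156.250 + 112.360) = 16.4 km
R5: √((120.3)² + (80.7)²) = √(14472.090 + 6512.490) = 144.9 km
R6: √((13.4)² + (-67.8)²) = √(179.560 + 4596.840) = 69.1 km
R7: √((115.8)² + (-6.7)²) = √(13409.640 + 44.890) = 116.0 km
R8: √((36.9)² + (86.2)²) = √(1361.610 + 7430.440) = 93.8 km
R9: √((-76.9)² + (53.4)²) = √(5913.610 + 2851.560) = 93.6 km
R10: √((36.8)² + (145.8)²) = √(1354.240 + 21257.640) = 150.4 km
R11: √((112.1)² + (-72.7)²) = √(12566.410 + 5285.290) = 133.6 km
Maximum: R10 at 150.4 km.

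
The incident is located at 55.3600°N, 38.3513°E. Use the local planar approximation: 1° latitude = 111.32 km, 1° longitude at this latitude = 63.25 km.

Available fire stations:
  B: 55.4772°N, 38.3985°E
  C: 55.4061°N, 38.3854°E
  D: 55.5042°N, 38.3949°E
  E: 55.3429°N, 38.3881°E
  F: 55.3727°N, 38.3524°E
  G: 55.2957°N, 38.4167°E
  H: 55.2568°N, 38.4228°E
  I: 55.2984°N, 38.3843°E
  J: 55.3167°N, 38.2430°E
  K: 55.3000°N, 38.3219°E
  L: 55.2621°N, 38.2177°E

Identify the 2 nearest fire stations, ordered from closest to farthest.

F, E

Distances from 55.3600°N, 38.3513°E:
B: √((0.1172·111.32)² + (0.0472·63.25)²) = √(170.216485 + 8.912613) = 13.3839 km
C: √((0.0461·111.32)² + (0.0341·63.25)²) = √(26.335905 + 4.651894) = 5.5667 km
D: √((0.1442·111.32)² + (0.0436·63.25)²) = √(257.677748 + 7.604909) = 16.2875 km
E: √((-0.0171·111.32)² + (0.0368·63.25)²) = √(3.623586 + 5.417722) = 3.0069 km
F: √((0.0127·111.32)² + (0.0011·63.25)²) = √(1.998729 + 0.004841) = 1.4155 km
G: √((-0.0643·111.32)² + (0.0654·63.25)²) = √(51.235189 + 17.111046) = 8.2672 km
H: √((-0.1032·111.32)² + (0.0715·63.25)²) = √(131.979291 + 20.451876) = 12.3463 km
I: √((-0.0616·111.32)² + (0.0330·63.25)²) = √(47.022728 + 4.356613) = 7.1679 km
J: √((-0.0433·111.32)² + (-0.1083·63.25)²) = √(23.233904 + 46.922158) = 8.3759 km
K: √((-0.0600·111.32)² + (-0.0294·63.25)²) = √(44.611713 + 3.457926) = 6.9332 km
L: √((-0.0979·111.32)² + (-0.1336·63.25)²) = √(118.771374 + 71.405880) = 13.7905 km
Sorted: F (1.4155 km) < E (3.0069 km) < C (5.5667 km) < K (6.9332 km) < …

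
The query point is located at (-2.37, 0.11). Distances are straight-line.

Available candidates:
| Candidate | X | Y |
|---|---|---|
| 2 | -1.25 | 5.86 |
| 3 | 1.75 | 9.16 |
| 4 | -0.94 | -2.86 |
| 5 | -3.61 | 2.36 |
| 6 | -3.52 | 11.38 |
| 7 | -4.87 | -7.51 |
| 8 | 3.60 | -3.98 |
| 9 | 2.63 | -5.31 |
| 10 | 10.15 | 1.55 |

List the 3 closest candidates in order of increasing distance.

Distances from (-2.37, 0.11):
2: √((1.12)² + (5.75)²) = √(1.2544 + 33.0625) = 5.86
3: √((4.12)² + (9.05)²) = √(16.9744 + 81.9025) = 9.94
4: √((1.43)² + (-2.97)²) = √(2.0449 + 8.8209) = 3.30
5: √((-1.24)² + (2.25)²) = √(1.5376 + 5.0625) = 2.57
6: √((-1.15)² + (11.27)²) = √(1.3225 + 127.0129) = 11.33
7: √((-2.50)² + (-7.62)²) = √(6.2500 + 58.0644) = 8.02
8: √((5.97)² + (-4.09)²) = √(35.6409 + 16.7281) = 7.24
9: √((5.00)² + (-5.42)²) = √(25.0000 + 29.3764) = 7.37
10: √((12.52)² + (1.44)²) = √(156.7504 + 2.0736) = 12.60
Sorted: 5 (2.57) < 4 (3.30) < 2 (5.86) < 8 (7.24) < 9 (7.37) < …

5, 4, 2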